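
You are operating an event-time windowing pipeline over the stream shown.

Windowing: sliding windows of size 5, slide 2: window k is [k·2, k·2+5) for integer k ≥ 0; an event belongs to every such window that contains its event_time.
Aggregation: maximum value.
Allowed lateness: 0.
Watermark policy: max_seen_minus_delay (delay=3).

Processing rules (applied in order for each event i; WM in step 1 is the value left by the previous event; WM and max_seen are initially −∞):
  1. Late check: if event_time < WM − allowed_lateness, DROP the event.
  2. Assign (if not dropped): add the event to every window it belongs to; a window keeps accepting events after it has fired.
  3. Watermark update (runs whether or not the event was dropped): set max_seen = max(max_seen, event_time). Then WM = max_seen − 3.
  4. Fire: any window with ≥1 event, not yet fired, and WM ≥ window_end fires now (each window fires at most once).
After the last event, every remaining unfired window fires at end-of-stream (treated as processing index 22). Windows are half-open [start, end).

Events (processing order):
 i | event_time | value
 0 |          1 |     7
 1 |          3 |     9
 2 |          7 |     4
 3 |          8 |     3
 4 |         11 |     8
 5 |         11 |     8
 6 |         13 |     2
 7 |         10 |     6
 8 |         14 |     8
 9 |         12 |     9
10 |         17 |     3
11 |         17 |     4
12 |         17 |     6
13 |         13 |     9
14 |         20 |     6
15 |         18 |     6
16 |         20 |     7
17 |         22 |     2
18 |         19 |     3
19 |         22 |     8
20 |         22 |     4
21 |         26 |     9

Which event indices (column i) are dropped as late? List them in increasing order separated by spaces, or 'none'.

13

i=0 t=1 v=7: → [0,5); WM=-2
i=1 t=3 v=9: → [2,7),[0,5); WM=0
i=2 t=7 v=4: → [6,11),[4,9); WM=4
i=3 t=8 v=3: → [8,13),[6,11),[4,9); WM=5; [0,5) fires=9
i=4 t=11 v=8: → [10,15),[8,13); WM=8; [2,7) fires=9
i=5 t=11 v=8: → [10,15),[8,13); WM=8
i=6 t=13 v=2: → [12,17),[10,15); WM=10; [4,9) fires=4
i=7 t=10 v=6: → [10,15),[8,13),[6,11); WM=10
i=8 t=14 v=8: → [14,19),[12,17),[10,15); WM=11; [6,11) fires=6
i=9 t=12 v=9: → [12,17),[10,15),[8,13); WM=11
i=10 t=17 v=3: → [16,21),[14,19); WM=14; [8,13) fires=9
i=11 t=17 v=4: → [16,21),[14,19); WM=14
i=12 t=17 v=6: → [16,21),[14,19); WM=14
i=13 t=13 v=9: DROP (t<14-0); WM=14
i=14 t=20 v=6: → [20,25),[18,23),[16,21); WM=17; [10,15) fires=9 [12,17) fires=9
i=15 t=18 v=6: → [18,23),[16,21),[14,19); WM=17
i=16 t=20 v=7: → [20,25),[18,23),[16,21); WM=17
i=17 t=22 v=2: → [22,27),[20,25),[18,23); WM=19; [14,19) fires=8
i=18 t=19 v=3: → [18,23),[16,21); WM=19
i=19 t=22 v=8: → [22,27),[20,25),[18,23); WM=19
i=20 t=22 v=4: → [22,27),[20,25),[18,23); WM=19
i=21 t=26 v=9: → [26,31),[24,29),[22,27); WM=23; [16,21) fires=7 [18,23) fires=8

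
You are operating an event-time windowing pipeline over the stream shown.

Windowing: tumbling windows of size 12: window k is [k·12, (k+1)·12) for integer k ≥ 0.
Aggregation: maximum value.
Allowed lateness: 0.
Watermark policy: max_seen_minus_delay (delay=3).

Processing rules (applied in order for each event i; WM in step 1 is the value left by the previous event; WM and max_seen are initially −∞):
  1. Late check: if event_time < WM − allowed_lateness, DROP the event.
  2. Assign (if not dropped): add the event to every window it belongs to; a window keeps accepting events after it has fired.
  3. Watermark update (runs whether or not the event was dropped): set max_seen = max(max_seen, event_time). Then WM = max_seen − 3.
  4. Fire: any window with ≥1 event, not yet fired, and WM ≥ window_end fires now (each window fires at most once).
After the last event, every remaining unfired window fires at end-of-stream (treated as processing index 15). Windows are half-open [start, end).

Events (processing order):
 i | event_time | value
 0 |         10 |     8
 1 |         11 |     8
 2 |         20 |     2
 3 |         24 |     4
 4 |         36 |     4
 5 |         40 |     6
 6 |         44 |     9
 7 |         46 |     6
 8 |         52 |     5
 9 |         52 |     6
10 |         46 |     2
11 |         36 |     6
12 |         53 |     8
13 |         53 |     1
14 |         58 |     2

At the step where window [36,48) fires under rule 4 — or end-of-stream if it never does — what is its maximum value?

i=0 t=10 v=8: → [0,12); WM=7
i=1 t=11 v=8: → [0,12); WM=8
i=2 t=20 v=2: → [12,24); WM=17; [0,12) fires=8
i=3 t=24 v=4: → [24,36); WM=21
i=4 t=36 v=4: → [36,48); WM=33; [12,24) fires=2
i=5 t=40 v=6: → [36,48); WM=37; [24,36) fires=4
i=6 t=44 v=9: → [36,48); WM=41
i=7 t=46 v=6: → [36,48); WM=43
i=8 t=52 v=5: → [48,60); WM=49; [36,48) fires=9
i=9 t=52 v=6: → [48,60); WM=49
i=10 t=46 v=2: DROP (t<49-0); WM=49
i=11 t=36 v=6: DROP (t<49-0); WM=49
i=12 t=53 v=8: → [48,60); WM=50
i=13 t=53 v=1: → [48,60); WM=50
i=14 t=58 v=2: → [48,60); WM=55

9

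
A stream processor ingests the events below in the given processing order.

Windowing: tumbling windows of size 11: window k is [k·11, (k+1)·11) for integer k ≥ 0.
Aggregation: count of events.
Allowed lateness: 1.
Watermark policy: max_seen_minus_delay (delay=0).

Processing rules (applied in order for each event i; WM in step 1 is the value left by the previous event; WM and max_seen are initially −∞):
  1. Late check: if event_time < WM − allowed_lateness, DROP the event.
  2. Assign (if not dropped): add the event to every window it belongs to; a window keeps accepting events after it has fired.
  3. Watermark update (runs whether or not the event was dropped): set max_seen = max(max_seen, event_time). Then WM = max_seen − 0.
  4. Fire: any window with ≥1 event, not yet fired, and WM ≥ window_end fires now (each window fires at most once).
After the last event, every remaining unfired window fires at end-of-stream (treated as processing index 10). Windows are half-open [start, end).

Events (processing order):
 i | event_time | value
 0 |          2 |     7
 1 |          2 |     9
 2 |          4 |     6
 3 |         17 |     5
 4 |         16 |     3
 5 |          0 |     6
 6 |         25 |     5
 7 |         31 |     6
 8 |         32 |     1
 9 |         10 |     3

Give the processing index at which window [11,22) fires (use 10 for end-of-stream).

6

i=0 t=2 v=7: → [0,11); WM=2
i=1 t=2 v=9: → [0,11); WM=2
i=2 t=4 v=6: → [0,11); WM=4
i=3 t=17 v=5: → [11,22); WM=17; [0,11) fires=3
i=4 t=16 v=3: → [11,22); WM=17
i=5 t=0 v=6: DROP (t<17-1); WM=17
i=6 t=25 v=5: → [22,33); WM=25; [11,22) fires=2
i=7 t=31 v=6: → [22,33); WM=31
i=8 t=32 v=1: → [22,33); WM=32
i=9 t=10 v=3: DROP (t<32-1); WM=32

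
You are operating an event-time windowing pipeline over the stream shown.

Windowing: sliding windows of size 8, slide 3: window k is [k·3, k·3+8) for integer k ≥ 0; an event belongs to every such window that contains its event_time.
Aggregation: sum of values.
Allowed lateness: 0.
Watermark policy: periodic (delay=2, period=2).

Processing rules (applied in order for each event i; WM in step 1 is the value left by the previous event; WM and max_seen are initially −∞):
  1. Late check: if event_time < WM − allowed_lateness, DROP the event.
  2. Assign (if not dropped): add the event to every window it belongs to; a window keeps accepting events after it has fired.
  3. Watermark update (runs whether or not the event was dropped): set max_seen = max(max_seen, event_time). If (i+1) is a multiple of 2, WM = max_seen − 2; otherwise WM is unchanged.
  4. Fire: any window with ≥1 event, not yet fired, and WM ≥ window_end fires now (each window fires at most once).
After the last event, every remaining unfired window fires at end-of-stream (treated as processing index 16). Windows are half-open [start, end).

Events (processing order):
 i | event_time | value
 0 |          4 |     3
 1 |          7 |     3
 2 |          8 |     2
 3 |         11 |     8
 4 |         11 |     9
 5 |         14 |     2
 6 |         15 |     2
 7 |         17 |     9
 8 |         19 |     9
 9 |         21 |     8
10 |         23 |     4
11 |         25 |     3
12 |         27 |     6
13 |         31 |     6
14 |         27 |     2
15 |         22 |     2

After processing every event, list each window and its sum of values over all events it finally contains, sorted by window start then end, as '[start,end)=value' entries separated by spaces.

i=0 t=4 v=3: → [3,11),[0,8); WM=−∞
i=1 t=7 v=3: → [6,14),[3,11),[0,8); WM=5
i=2 t=8 v=2: → [6,14),[3,11); WM=5
i=3 t=11 v=8: → [9,17),[6,14); WM=9; [0,8) fires=6
i=4 t=11 v=9: → [9,17),[6,14); WM=9
i=5 t=14 v=2: → [12,20),[9,17); WM=12; [3,11) fires=8
i=6 t=15 v=2: → [15,23),[12,20),[9,17); WM=12
i=7 t=17 v=9: → [15,23),[12,20); WM=15; [6,14) fires=22
i=8 t=19 v=9: → [18,26),[15,23),[12,20); WM=15
i=9 t=21 v=8: → [21,29),[18,26),[15,23); WM=19; [9,17) fires=21
i=10 t=23 v=4: → [21,29),[18,26); WM=19
i=11 t=25 v=3: → [24,32),[21,29),[18,26); WM=23; [12,20) fires=22 [15,23) fires=28
i=12 t=27 v=6: → [27,35),[24,32),[21,29); WM=23
i=13 t=31 v=6: → [30,38),[27,35),[24,32); WM=29; [18,26) fires=24 [21,29) fires=21
i=14 t=27 v=2: DROP (t<29-0); WM=29
i=15 t=22 v=2: DROP (t<29-0); WM=29

[0,8)=6 [3,11)=8 [6,14)=22 [9,17)=21 [12,20)=22 [15,23)=28 [18,26)=24 [21,29)=21 [24,32)=15 [27,35)=12 [30,38)=6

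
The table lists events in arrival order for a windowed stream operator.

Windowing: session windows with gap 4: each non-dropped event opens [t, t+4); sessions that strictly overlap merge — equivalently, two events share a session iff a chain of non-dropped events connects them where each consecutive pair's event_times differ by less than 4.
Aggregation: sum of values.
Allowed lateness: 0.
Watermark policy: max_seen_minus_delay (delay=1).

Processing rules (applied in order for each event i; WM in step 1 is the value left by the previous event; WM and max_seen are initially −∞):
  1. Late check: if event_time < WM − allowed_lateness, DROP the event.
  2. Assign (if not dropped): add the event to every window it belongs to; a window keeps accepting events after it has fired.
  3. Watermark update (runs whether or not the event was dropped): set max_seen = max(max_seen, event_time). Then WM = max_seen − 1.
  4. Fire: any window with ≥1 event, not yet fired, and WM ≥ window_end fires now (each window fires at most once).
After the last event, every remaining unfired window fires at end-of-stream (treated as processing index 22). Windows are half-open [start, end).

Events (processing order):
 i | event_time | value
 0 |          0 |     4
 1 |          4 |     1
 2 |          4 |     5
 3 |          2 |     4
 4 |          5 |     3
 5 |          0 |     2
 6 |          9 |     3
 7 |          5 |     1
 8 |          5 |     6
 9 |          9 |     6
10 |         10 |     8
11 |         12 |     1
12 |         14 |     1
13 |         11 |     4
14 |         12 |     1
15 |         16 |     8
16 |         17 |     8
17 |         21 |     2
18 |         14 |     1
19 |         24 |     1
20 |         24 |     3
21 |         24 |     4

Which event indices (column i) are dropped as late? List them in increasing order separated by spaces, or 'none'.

3 5 7 8 13 14 18

i=0 t=0 v=4: → [0,4); WM=-1
i=1 t=4 v=1: → [4,8); WM=3
i=2 t=4 v=5: → [4,8); WM=3
i=3 t=2 v=4: DROP (t<3-0); WM=3
i=4 t=5 v=3: → [4,9); WM=4
i=5 t=0 v=2: DROP (t<4-0); WM=4
i=6 t=9 v=3: → [9,13); WM=8
i=7 t=5 v=1: DROP (t<8-0); WM=8
i=8 t=5 v=6: DROP (t<8-0); WM=8
i=9 t=9 v=6: → [9,13); WM=8
i=10 t=10 v=8: → [9,14); WM=9
i=11 t=12 v=1: → [9,16); WM=11
i=12 t=14 v=1: → [9,18); WM=13
i=13 t=11 v=4: DROP (t<13-0); WM=13
i=14 t=12 v=1: DROP (t<13-0); WM=13
i=15 t=16 v=8: → [9,20); WM=15
i=16 t=17 v=8: → [9,21); WM=16
i=17 t=21 v=2: → [21,25); WM=20
i=18 t=14 v=1: DROP (t<20-0); WM=20
i=19 t=24 v=1: → [21,28); WM=23
i=20 t=24 v=3: → [21,28); WM=23
i=21 t=24 v=4: → [21,28); WM=23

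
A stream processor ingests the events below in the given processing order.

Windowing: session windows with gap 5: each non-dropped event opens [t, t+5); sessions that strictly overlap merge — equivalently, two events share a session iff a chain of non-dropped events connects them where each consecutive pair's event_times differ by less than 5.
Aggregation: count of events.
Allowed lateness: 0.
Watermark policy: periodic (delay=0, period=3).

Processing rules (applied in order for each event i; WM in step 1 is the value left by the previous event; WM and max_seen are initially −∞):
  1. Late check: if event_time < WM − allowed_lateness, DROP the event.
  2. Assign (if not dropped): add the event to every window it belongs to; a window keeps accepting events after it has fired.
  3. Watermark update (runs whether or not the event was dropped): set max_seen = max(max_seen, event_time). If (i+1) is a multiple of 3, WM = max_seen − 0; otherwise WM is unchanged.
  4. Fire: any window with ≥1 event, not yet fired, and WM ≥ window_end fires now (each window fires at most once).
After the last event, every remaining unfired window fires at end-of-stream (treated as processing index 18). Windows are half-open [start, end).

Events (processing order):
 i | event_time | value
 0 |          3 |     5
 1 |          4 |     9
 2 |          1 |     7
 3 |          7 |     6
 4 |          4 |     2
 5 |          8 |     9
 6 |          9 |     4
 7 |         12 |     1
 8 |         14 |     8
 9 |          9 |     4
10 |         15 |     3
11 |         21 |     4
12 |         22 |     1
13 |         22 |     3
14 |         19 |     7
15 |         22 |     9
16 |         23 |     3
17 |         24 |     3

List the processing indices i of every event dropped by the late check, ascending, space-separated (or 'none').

i=0 t=3 v=5: → [3,8); WM=−∞
i=1 t=4 v=9: → [3,9); WM=−∞
i=2 t=1 v=7: → [1,9); WM=4
i=3 t=7 v=6: → [1,12); WM=4
i=4 t=4 v=2: → [1,12); WM=4
i=5 t=8 v=9: → [1,13); WM=8
i=6 t=9 v=4: → [1,14); WM=8
i=7 t=12 v=1: → [1,17); WM=8
i=8 t=14 v=8: → [1,19); WM=14
i=9 t=9 v=4: DROP (t<14-0); WM=14
i=10 t=15 v=3: → [1,20); WM=14
i=11 t=21 v=4: → [21,26); WM=21
i=12 t=22 v=1: → [21,27); WM=21
i=13 t=22 v=3: → [21,27); WM=21
i=14 t=19 v=7: DROP (t<21-0); WM=22
i=15 t=22 v=9: → [21,27); WM=22
i=16 t=23 v=3: → [21,28); WM=22
i=17 t=24 v=3: → [21,29); WM=24

9 14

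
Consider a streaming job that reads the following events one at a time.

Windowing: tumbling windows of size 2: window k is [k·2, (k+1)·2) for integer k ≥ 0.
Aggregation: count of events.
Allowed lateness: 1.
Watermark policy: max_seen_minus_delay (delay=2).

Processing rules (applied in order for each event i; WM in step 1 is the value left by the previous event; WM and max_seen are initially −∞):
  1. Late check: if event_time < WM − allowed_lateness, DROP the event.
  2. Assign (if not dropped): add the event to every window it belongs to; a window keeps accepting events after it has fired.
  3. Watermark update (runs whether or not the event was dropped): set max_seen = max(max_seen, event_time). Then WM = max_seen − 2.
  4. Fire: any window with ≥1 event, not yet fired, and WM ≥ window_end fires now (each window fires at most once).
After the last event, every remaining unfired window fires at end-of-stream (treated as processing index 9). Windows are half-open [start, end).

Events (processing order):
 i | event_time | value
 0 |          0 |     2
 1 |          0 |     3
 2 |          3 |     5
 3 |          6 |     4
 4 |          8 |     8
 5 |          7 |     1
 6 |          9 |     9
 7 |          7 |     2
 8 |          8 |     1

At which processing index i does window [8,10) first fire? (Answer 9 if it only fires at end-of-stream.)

i=0 t=0 v=2: → [0,2); WM=-2
i=1 t=0 v=3: → [0,2); WM=-2
i=2 t=3 v=5: → [2,4); WM=1
i=3 t=6 v=4: → [6,8); WM=4; [0,2) fires=2 [2,4) fires=1
i=4 t=8 v=8: → [8,10); WM=6
i=5 t=7 v=1: → [6,8); WM=6
i=6 t=9 v=9: → [8,10); WM=7
i=7 t=7 v=2: → [6,8); WM=7
i=8 t=8 v=1: → [8,10); WM=7

9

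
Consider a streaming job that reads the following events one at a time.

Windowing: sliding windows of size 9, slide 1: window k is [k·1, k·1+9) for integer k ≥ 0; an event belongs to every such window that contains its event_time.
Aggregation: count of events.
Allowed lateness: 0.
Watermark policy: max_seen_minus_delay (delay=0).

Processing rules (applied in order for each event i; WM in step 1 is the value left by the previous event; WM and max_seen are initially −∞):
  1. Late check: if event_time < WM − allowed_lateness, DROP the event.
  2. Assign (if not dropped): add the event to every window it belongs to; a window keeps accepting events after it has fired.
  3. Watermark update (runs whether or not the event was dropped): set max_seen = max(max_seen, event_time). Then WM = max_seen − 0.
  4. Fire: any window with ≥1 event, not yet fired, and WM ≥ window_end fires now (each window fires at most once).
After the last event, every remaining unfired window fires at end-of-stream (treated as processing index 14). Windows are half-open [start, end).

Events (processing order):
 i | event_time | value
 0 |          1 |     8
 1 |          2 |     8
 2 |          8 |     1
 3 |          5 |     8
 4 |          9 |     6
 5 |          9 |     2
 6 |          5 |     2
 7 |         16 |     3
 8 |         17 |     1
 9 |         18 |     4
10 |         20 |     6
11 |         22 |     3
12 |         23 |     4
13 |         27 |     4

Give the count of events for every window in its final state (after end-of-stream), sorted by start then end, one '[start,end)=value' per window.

i=0 t=1 v=8: → [1,10),[0,9); WM=1
i=1 t=2 v=8: → [2,11),[1,10),[0,9); WM=2
i=2 t=8 v=1: → [8,17),[7,16),[6,15),[5,14),[4,13),[3,12),[2,11),[1,10),[0,9); WM=8
i=3 t=5 v=8: DROP (t<8-0); WM=8
i=4 t=9 v=6: → [9,18),[8,17),[7,16),[6,15),[5,14),[4,13),[3,12),[2,11),[1,10); WM=9; [0,9) fires=3
i=5 t=9 v=2: → [9,18),[8,17),[7,16),[6,15),[5,14),[4,13),[3,12),[2,11),[1,10); WM=9
i=6 t=5 v=2: DROP (t<9-0); WM=9
i=7 t=16 v=3: → [16,25),[15,24),[14,23),[13,22),[12,21),[11,20),[10,19),[9,18),[8,17); WM=16; [1,10) fires=5 [2,11) fires=4 [3,12) fires=3 [4,13) fires=3 [5,14) fires=3 [6,15) fires=3 [7,16) fires=3
i=8 t=17 v=1: → [17,26),[16,25),[15,24),[14,23),[13,22),[12,21),[11,20),[10,19),[9,18); WM=17; [8,17) fires=4
i=9 t=18 v=4: → [18,27),[17,26),[16,25),[15,24),[14,23),[13,22),[12,21),[11,20),[10,19); WM=18; [9,18) fires=4
i=10 t=20 v=6: → [20,29),[19,28),[18,27),[17,26),[16,25),[15,24),[14,23),[13,22),[12,21); WM=20; [10,19) fires=3 [11,20) fires=3
i=11 t=22 v=3: → [22,31),[21,30),[20,29),[19,28),[18,27),[17,26),[16,25),[15,24),[14,23); WM=22; [12,21) fires=4 [13,22) fires=4
i=12 t=23 v=4: → [23,32),[22,31),[21,30),[20,29),[19,28),[18,27),[17,26),[16,25),[15,24); WM=23; [14,23) fires=5
i=13 t=27 v=4: → [27,36),[26,35),[25,34),[24,33),[23,32),[22,31),[21,30),[20,29),[19,28); WM=27; [15,24) fires=6 [16,25) fires=6 [17,26) fires=5 [18,27) fires=4

[0,9)=3 [1,10)=5 [2,11)=4 [3,12)=3 [4,13)=3 [5,14)=3 [6,15)=3 [7,16)=3 [8,17)=4 [9,18)=4 [10,19)=3 [11,20)=3 [12,21)=4 [13,22)=4 [14,23)=5 [15,24)=6 [16,25)=6 [17,26)=5 [18,27)=4 [19,28)=4 [20,29)=4 [21,30)=3 [22,31)=3 [23,32)=2 [24,33)=1 [25,34)=1 [26,35)=1 [27,36)=1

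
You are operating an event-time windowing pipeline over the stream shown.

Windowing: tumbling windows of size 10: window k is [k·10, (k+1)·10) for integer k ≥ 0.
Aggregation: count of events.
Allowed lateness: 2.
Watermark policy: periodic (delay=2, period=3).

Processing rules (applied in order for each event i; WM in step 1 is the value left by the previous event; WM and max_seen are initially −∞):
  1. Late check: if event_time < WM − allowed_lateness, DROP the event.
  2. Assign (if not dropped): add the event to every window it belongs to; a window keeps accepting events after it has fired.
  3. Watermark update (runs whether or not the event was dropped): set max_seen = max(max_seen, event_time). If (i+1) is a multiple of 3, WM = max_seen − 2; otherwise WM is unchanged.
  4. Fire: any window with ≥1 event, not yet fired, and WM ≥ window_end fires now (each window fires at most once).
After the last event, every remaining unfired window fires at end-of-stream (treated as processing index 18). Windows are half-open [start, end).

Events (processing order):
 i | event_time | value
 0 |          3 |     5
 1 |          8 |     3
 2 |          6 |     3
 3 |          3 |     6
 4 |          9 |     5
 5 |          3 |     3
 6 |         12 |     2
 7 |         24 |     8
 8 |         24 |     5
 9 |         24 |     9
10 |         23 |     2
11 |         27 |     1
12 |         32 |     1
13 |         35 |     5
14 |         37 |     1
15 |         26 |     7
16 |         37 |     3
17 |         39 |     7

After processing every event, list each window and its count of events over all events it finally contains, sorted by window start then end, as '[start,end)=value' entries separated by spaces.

i=0 t=3 v=5: → [0,10); WM=−∞
i=1 t=8 v=3: → [0,10); WM=−∞
i=2 t=6 v=3: → [0,10); WM=6
i=3 t=3 v=6: DROP (t<6-2); WM=6
i=4 t=9 v=5: → [0,10); WM=6
i=5 t=3 v=3: DROP (t<6-2); WM=7
i=6 t=12 v=2: → [10,20); WM=7
i=7 t=24 v=8: → [20,30); WM=7
i=8 t=24 v=5: → [20,30); WM=22; [0,10) fires=4 [10,20) fires=1
i=9 t=24 v=9: → [20,30); WM=22
i=10 t=23 v=2: → [20,30); WM=22
i=11 t=27 v=1: → [20,30); WM=25
i=12 t=32 v=1: → [30,40); WM=25
i=13 t=35 v=5: → [30,40); WM=25
i=14 t=37 v=1: → [30,40); WM=35; [20,30) fires=5
i=15 t=26 v=7: DROP (t<35-2); WM=35
i=16 t=37 v=3: → [30,40); WM=35
i=17 t=39 v=7: → [30,40); WM=37

[0,10)=4 [10,20)=1 [20,30)=5 [30,40)=5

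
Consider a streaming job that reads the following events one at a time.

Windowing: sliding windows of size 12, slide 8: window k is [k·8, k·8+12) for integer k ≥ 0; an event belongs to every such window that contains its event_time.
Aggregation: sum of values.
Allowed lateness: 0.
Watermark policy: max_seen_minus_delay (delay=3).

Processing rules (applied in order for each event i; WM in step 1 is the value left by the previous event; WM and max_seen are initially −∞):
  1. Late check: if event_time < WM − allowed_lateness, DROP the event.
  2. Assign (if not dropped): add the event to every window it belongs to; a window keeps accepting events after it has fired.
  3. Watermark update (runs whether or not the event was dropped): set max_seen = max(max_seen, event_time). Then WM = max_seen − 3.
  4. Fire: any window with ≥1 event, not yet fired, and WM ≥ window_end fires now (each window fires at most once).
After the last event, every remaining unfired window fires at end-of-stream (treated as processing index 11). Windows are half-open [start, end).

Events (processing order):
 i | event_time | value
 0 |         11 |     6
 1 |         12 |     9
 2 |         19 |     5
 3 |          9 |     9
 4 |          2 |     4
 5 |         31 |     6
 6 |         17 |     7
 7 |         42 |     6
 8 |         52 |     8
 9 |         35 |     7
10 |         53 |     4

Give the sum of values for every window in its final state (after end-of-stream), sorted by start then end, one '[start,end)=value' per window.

[0,12)=6 [8,20)=20 [16,28)=5 [24,36)=6 [32,44)=6 [40,52)=6 [48,60)=12

i=0 t=11 v=6: → [8,20),[0,12); WM=8
i=1 t=12 v=9: → [8,20); WM=9
i=2 t=19 v=5: → [16,28),[8,20); WM=16; [0,12) fires=6
i=3 t=9 v=9: DROP (t<16-0); WM=16
i=4 t=2 v=4: DROP (t<16-0); WM=16
i=5 t=31 v=6: → [24,36); WM=28; [8,20) fires=20 [16,28) fires=5
i=6 t=17 v=7: DROP (t<28-0); WM=28
i=7 t=42 v=6: → [40,52),[32,44); WM=39; [24,36) fires=6
i=8 t=52 v=8: → [48,60); WM=49; [32,44) fires=6
i=9 t=35 v=7: DROP (t<49-0); WM=49
i=10 t=53 v=4: → [48,60); WM=50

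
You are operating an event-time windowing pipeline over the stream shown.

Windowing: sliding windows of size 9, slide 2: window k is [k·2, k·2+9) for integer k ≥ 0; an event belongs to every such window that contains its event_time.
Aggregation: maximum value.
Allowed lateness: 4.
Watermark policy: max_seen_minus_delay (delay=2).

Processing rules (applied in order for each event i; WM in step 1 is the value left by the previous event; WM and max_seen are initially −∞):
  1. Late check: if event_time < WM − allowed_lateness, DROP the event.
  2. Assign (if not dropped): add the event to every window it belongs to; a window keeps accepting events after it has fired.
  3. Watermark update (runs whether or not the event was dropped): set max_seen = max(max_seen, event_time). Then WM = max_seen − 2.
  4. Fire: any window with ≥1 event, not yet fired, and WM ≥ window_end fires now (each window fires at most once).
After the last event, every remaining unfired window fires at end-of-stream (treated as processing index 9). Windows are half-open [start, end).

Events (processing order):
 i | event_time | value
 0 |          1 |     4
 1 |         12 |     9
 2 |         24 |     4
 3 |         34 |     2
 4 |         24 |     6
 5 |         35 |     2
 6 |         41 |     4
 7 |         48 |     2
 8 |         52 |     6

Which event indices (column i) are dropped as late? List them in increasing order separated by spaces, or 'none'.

i=0 t=1 v=4: → [0,9); WM=-1
i=1 t=12 v=9: → [12,21),[10,19),[8,17),[6,15),[4,13); WM=10; [0,9) fires=4
i=2 t=24 v=4: → [24,33),[22,31),[20,29),[18,27),[16,25); WM=22; [4,13) fires=9 [6,15) fires=9 [8,17) fires=9 [10,19) fires=9 [12,21) fires=9
i=3 t=34 v=2: → [34,43),[32,41),[30,39),[28,37),[26,35); WM=32; [16,25) fires=4 [18,27) fires=4 [20,29) fires=4 [22,31) fires=4
i=4 t=24 v=6: DROP (t<32-4); WM=32
i=5 t=35 v=2: → [34,43),[32,41),[30,39),[28,37); WM=33; [24,33) fires=4
i=6 t=41 v=4: → [40,49),[38,47),[36,45),[34,43); WM=39; [26,35) fires=2 [28,37) fires=2 [30,39) fires=2
i=7 t=48 v=2: → [48,57),[46,55),[44,53),[42,51),[40,49); WM=46; [32,41) fires=2 [34,43) fires=4 [36,45) fires=4
i=8 t=52 v=6: → [52,61),[50,59),[48,57),[46,55),[44,53); WM=50; [38,47) fires=4 [40,49) fires=4

4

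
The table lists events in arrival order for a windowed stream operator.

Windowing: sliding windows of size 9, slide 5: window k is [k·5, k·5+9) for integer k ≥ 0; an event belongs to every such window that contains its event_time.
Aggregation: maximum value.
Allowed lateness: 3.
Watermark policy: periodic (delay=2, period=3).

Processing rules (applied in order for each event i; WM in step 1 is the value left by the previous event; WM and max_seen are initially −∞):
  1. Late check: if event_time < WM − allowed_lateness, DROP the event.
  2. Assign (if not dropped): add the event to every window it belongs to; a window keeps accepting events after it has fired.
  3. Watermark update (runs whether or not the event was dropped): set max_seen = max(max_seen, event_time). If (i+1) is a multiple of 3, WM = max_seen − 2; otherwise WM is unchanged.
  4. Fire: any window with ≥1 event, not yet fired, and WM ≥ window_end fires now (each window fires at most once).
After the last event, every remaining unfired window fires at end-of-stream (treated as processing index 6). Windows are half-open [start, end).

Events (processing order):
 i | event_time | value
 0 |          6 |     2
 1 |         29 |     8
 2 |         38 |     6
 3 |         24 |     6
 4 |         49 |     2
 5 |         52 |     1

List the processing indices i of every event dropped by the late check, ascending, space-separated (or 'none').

i=0 t=6 v=2: → [5,14),[0,9); WM=−∞
i=1 t=29 v=8: → [25,34); WM=−∞
i=2 t=38 v=6: → [35,44),[30,39); WM=36; [0,9) fires=2 [5,14) fires=2 [25,34) fires=8
i=3 t=24 v=6: DROP (t<36-3); WM=36
i=4 t=49 v=2: → [45,54); WM=36
i=5 t=52 v=1: → [50,59),[45,54); WM=50; [30,39) fires=6 [35,44) fires=6

3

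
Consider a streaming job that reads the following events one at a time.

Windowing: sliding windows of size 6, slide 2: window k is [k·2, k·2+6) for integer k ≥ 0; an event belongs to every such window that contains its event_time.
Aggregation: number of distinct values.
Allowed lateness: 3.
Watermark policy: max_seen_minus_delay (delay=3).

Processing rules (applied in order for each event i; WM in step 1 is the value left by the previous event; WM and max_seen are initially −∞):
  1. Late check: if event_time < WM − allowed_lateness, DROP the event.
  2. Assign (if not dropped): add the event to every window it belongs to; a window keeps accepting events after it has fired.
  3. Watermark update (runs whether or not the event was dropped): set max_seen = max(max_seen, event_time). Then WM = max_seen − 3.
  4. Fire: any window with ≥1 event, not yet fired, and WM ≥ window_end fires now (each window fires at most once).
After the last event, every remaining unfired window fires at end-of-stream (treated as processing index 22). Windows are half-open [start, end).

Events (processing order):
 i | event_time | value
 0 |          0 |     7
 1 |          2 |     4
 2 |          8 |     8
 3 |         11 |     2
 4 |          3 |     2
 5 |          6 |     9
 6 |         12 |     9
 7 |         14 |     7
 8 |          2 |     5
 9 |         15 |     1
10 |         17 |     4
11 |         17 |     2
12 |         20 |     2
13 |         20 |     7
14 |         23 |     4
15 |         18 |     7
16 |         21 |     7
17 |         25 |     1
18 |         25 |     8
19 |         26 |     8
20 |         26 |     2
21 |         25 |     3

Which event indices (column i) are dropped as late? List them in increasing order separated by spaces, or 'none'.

4 8

i=0 t=0 v=7: → [0,6); WM=-3
i=1 t=2 v=4: → [2,8),[0,6); WM=-1
i=2 t=8 v=8: → [8,14),[6,12),[4,10); WM=5
i=3 t=11 v=2: → [10,16),[8,14),[6,12); WM=8; [0,6) fires=2 [2,8) fires=1
i=4 t=3 v=2: DROP (t<8-3); WM=8
i=5 t=6 v=9: → [6,12),[4,10),[2,8); WM=8
i=6 t=12 v=9: → [12,18),[10,16),[8,14); WM=9
i=7 t=14 v=7: → [14,20),[12,18),[10,16); WM=11; [4,10) fires=2
i=8 t=2 v=5: DROP (t<11-3); WM=11
i=9 t=15 v=1: → [14,20),[12,18),[10,16); WM=12; [6,12) fires=3
i=10 t=17 v=4: → [16,22),[14,20),[12,18); WM=14; [8,14) fires=3
i=11 t=17 v=2: → [16,22),[14,20),[12,18); WM=14
i=12 t=20 v=2: → [20,26),[18,24),[16,22); WM=17; [10,16) fires=4
i=13 t=20 v=7: → [20,26),[18,24),[16,22); WM=17
i=14 t=23 v=4: → [22,28),[20,26),[18,24); WM=20; [12,18) fires=5 [14,20) fires=4
i=15 t=18 v=7: → [18,24),[16,22),[14,20); WM=20
i=16 t=21 v=7: → [20,26),[18,24),[16,22); WM=20
i=17 t=25 v=1: → [24,30),[22,28),[20,26); WM=22; [16,22) fires=3
i=18 t=25 v=8: → [24,30),[22,28),[20,26); WM=22
i=19 t=26 v=8: → [26,32),[24,30),[22,28); WM=23
i=20 t=26 v=2: → [26,32),[24,30),[22,28); WM=23
i=21 t=25 v=3: → [24,30),[22,28),[20,26); WM=23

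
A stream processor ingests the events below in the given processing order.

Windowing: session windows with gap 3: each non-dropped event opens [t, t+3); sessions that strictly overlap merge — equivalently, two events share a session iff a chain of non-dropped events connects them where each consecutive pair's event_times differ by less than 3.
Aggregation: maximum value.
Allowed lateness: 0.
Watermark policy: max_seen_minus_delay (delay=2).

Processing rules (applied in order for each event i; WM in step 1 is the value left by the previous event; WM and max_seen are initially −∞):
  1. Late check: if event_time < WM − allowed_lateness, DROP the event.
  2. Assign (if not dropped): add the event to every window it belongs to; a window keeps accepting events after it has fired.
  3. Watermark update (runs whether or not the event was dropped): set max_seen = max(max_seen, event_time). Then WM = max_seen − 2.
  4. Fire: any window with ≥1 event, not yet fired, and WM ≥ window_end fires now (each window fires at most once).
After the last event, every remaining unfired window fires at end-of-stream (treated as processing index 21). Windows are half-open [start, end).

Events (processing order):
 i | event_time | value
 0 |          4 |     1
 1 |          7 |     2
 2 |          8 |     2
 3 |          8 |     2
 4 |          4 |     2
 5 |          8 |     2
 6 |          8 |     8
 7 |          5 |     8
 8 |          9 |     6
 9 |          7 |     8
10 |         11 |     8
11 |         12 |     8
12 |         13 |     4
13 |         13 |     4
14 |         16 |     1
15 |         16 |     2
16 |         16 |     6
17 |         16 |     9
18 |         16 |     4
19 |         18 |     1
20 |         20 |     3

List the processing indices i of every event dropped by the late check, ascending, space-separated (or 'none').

4 7

i=0 t=4 v=1: → [4,7); WM=2
i=1 t=7 v=2: → [7,10); WM=5
i=2 t=8 v=2: → [7,11); WM=6
i=3 t=8 v=2: → [7,11); WM=6
i=4 t=4 v=2: DROP (t<6-0); WM=6
i=5 t=8 v=2: → [7,11); WM=6
i=6 t=8 v=8: → [7,11); WM=6
i=7 t=5 v=8: DROP (t<6-0); WM=6
i=8 t=9 v=6: → [7,12); WM=7
i=9 t=7 v=8: → [7,12); WM=7
i=10 t=11 v=8: → [7,14); WM=9
i=11 t=12 v=8: → [7,15); WM=10
i=12 t=13 v=4: → [7,16); WM=11
i=13 t=13 v=4: → [7,16); WM=11
i=14 t=16 v=1: → [16,19); WM=14
i=15 t=16 v=2: → [16,19); WM=14
i=16 t=16 v=6: → [16,19); WM=14
i=17 t=16 v=9: → [16,19); WM=14
i=18 t=16 v=4: → [16,19); WM=14
i=19 t=18 v=1: → [16,21); WM=16
i=20 t=20 v=3: → [16,23); WM=18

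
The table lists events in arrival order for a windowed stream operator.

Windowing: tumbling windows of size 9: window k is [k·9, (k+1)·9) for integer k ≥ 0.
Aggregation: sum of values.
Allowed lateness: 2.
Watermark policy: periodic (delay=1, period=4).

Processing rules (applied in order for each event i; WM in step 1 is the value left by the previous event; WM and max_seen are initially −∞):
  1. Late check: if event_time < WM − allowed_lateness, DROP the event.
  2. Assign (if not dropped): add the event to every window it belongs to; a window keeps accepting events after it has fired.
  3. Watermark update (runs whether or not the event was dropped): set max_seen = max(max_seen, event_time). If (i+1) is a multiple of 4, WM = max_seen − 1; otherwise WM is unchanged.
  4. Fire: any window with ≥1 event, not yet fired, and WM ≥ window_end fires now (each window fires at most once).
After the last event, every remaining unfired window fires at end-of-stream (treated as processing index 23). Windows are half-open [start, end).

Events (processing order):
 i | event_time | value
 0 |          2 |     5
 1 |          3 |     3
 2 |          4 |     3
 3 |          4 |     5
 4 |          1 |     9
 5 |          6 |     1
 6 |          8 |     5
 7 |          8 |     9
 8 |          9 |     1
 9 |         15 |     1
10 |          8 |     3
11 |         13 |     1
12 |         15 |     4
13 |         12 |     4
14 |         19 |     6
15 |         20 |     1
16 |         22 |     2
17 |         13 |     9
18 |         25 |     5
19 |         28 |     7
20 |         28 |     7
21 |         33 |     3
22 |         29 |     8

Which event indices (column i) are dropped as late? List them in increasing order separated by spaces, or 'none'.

i=0 t=2 v=5: → [0,9); WM=−∞
i=1 t=3 v=3: → [0,9); WM=−∞
i=2 t=4 v=3: → [0,9); WM=−∞
i=3 t=4 v=5: → [0,9); WM=3
i=4 t=1 v=9: → [0,9); WM=3
i=5 t=6 v=1: → [0,9); WM=3
i=6 t=8 v=5: → [0,9); WM=3
i=7 t=8 v=9: → [0,9); WM=7
i=8 t=9 v=1: → [9,18); WM=7
i=9 t=15 v=1: → [9,18); WM=7
i=10 t=8 v=3: → [0,9); WM=7
i=11 t=13 v=1: → [9,18); WM=14; [0,9) fires=43
i=12 t=15 v=4: → [9,18); WM=14
i=13 t=12 v=4: → [9,18); WM=14
i=14 t=19 v=6: → [18,27); WM=14
i=15 t=20 v=1: → [18,27); WM=19; [9,18) fires=11
i=16 t=22 v=2: → [18,27); WM=19
i=17 t=13 v=9: DROP (t<19-2); WM=19
i=18 t=25 v=5: → [18,27); WM=19
i=19 t=28 v=7: → [27,36); WM=27; [18,27) fires=14
i=20 t=28 v=7: → [27,36); WM=27
i=21 t=33 v=3: → [27,36); WM=27
i=22 t=29 v=8: → [27,36); WM=27

17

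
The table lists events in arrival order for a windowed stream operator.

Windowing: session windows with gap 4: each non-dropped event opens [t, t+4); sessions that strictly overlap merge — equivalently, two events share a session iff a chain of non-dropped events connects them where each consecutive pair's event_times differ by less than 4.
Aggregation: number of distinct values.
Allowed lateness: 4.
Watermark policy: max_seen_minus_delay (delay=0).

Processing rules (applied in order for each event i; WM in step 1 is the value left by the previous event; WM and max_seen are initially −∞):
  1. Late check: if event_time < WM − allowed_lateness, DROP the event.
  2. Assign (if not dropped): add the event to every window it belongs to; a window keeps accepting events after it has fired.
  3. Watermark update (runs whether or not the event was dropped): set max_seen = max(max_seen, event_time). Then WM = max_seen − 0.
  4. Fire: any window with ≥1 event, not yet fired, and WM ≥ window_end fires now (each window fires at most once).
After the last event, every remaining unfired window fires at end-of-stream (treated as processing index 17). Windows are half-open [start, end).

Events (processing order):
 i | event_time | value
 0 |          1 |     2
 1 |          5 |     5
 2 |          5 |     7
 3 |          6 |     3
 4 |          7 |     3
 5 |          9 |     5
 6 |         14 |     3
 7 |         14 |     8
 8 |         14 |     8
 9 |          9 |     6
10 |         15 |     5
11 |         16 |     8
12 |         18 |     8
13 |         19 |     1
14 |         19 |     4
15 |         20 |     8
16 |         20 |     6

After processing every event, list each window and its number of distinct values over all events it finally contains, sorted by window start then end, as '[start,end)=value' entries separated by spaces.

[1,5)=1 [5,13)=3 [14,24)=6

i=0 t=1 v=2: → [1,5); WM=1
i=1 t=5 v=5: → [5,9); WM=5
i=2 t=5 v=7: → [5,9); WM=5
i=3 t=6 v=3: → [5,10); WM=6
i=4 t=7 v=3: → [5,11); WM=7
i=5 t=9 v=5: → [5,13); WM=9
i=6 t=14 v=3: → [14,18); WM=14
i=7 t=14 v=8: → [14,18); WM=14
i=8 t=14 v=8: → [14,18); WM=14
i=9 t=9 v=6: DROP (t<14-4); WM=14
i=10 t=15 v=5: → [14,19); WM=15
i=11 t=16 v=8: → [14,20); WM=16
i=12 t=18 v=8: → [14,22); WM=18
i=13 t=19 v=1: → [14,23); WM=19
i=14 t=19 v=4: → [14,23); WM=19
i=15 t=20 v=8: → [14,24); WM=20
i=16 t=20 v=6: → [14,24); WM=20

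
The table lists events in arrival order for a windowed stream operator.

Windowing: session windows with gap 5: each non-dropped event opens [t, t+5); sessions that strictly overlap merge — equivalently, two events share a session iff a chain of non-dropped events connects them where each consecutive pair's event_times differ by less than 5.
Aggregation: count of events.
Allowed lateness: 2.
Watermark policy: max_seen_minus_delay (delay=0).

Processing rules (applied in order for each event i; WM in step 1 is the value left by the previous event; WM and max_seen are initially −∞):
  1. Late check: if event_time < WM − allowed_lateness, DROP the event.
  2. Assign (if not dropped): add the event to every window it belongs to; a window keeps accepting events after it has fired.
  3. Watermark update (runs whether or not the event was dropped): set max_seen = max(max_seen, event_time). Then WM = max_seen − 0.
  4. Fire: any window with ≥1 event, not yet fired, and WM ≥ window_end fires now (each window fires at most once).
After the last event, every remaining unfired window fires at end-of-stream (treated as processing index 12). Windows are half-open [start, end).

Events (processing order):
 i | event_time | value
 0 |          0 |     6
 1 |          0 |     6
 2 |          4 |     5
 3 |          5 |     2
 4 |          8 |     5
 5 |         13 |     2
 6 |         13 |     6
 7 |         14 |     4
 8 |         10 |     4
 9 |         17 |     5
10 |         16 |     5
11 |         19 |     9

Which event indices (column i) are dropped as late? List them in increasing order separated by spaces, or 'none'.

8

i=0 t=0 v=6: → [0,5); WM=0
i=1 t=0 v=6: → [0,5); WM=0
i=2 t=4 v=5: → [0,9); WM=4
i=3 t=5 v=2: → [0,10); WM=5
i=4 t=8 v=5: → [0,13); WM=8
i=5 t=13 v=2: → [13,18); WM=13
i=6 t=13 v=6: → [13,18); WM=13
i=7 t=14 v=4: → [13,19); WM=14
i=8 t=10 v=4: DROP (t<14-2); WM=14
i=9 t=17 v=5: → [13,22); WM=17
i=10 t=16 v=5: → [13,22); WM=17
i=11 t=19 v=9: → [13,24); WM=19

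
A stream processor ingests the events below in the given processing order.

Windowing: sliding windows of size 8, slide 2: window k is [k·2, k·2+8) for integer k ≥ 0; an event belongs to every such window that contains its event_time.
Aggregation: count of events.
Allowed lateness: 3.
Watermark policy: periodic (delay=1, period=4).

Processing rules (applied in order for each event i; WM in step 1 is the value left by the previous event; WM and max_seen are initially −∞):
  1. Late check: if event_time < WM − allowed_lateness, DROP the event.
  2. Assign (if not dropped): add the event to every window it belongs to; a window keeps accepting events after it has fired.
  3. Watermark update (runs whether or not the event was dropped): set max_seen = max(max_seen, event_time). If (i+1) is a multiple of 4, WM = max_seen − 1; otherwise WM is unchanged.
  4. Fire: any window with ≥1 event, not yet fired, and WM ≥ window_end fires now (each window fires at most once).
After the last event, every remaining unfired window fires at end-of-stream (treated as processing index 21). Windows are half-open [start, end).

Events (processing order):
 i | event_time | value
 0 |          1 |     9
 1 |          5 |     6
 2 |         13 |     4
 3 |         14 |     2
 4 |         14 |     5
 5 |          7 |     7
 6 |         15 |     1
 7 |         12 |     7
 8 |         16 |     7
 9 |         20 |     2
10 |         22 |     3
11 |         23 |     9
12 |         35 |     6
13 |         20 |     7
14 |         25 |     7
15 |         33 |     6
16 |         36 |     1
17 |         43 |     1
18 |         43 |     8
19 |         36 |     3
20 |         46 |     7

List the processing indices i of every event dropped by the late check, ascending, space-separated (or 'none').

i=0 t=1 v=9: → [0,8); WM=−∞
i=1 t=5 v=6: → [4,12),[2,10),[0,8); WM=−∞
i=2 t=13 v=4: → [12,20),[10,18),[8,16),[6,14); WM=−∞
i=3 t=14 v=2: → [14,22),[12,20),[10,18),[8,16); WM=13; [0,8) fires=2 [2,10) fires=1 [4,12) fires=1
i=4 t=14 v=5: → [14,22),[12,20),[10,18),[8,16); WM=13
i=5 t=7 v=7: DROP (t<13-3); WM=13
i=6 t=15 v=1: → [14,22),[12,20),[10,18),[8,16); WM=13
i=7 t=12 v=7: → [12,20),[10,18),[8,16),[6,14); WM=14; [6,14) fires=2
i=8 t=16 v=7: → [16,24),[14,22),[12,20),[10,18); WM=14
i=9 t=20 v=2: → [20,28),[18,26),[16,24),[14,22); WM=14
i=10 t=22 v=3: → [22,30),[20,28),[18,26),[16,24); WM=14
i=11 t=23 v=9: → [22,30),[20,28),[18,26),[16,24); WM=22; [8,16) fires=5 [10,18) fires=6 [12,20) fires=6 [14,22) fires=5
i=12 t=35 v=6: → [34,42),[32,40),[30,38),[28,36); WM=22
i=13 t=20 v=7: → [20,28),[18,26),[16,24),[14,22); WM=22
i=14 t=25 v=7: → [24,32),[22,30),[20,28),[18,26); WM=22
i=15 t=33 v=6: → [32,40),[30,38),[28,36),[26,34); WM=34; [16,24) fires=5 [18,26) fires=5 [20,28) fires=5 [22,30) fires=3 [24,32) fires=1 [26,34) fires=1
i=16 t=36 v=1: → [36,44),[34,42),[32,40),[30,38); WM=34
i=17 t=43 v=1: → [42,50),[40,48),[38,46),[36,44); WM=34
i=18 t=43 v=8: → [42,50),[40,48),[38,46),[36,44); WM=34
i=19 t=36 v=3: → [36,44),[34,42),[32,40),[30,38); WM=42; [28,36) fires=2 [30,38) fires=4 [32,40) fires=4 [34,42) fires=3
i=20 t=46 v=7: → [46,54),[44,52),[42,50),[40,48); WM=42

5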